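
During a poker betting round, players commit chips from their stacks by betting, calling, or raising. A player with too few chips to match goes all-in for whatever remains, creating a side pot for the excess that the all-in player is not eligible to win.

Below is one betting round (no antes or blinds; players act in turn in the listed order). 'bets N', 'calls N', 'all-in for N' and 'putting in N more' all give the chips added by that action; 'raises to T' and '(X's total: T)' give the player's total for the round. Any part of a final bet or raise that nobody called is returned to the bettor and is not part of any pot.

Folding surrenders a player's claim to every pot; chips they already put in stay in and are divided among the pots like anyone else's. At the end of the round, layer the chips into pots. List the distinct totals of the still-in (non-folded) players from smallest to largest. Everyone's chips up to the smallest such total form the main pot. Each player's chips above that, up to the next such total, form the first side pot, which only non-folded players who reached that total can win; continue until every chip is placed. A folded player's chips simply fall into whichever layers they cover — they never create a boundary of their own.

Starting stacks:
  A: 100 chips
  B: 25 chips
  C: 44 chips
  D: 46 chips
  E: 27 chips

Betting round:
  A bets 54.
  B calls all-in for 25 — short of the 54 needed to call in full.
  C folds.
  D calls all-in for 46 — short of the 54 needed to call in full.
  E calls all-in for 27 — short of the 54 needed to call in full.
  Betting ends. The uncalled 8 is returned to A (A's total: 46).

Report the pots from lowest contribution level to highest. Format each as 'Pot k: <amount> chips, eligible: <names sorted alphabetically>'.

Contributions (after 8 returned to A): A=46, B=25, D=46, E=27
Folded: C
Pot levels (distinct totals of non-folded players): 25, 27, 46
Layer 1-25: 25 each from A, B, D, E = 25*4 = 100 chips; eligible A, B, D, E
Layer 26-27: 2 each from A, D, E = 2*3 = 6 chips; eligible A, D, E
Layer 28-46: 19 each from A, D = 19*2 = 38 chips; eligible A, D

Pot 1: 100 chips, eligible: A, B, D, E
Pot 2: 6 chips, eligible: A, D, E
Pot 3: 38 chips, eligible: A, D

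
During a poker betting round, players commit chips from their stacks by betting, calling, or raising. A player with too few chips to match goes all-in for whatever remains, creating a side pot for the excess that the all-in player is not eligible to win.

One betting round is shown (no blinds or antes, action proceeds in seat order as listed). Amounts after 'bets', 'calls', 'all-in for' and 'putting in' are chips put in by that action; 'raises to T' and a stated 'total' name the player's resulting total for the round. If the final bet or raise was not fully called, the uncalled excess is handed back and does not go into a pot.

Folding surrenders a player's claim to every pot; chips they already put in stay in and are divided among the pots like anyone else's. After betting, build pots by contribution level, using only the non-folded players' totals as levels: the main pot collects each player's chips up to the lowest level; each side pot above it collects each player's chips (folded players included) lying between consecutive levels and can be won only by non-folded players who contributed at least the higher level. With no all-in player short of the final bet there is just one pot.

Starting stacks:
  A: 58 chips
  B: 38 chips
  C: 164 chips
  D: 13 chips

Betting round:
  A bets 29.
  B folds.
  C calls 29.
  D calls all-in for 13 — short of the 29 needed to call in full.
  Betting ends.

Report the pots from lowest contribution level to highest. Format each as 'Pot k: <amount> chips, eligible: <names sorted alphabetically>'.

Contributions: A=29, C=29, D=13
Folded: B
Pot levels (distinct totals of non-folded players): 13, 29
Layer 1-13: 13 each from A, C, D = 13*3 = 39 chips; eligible A, C, D
Layer 14-29: 16 each from A, C = 16*2 = 32 chips; eligible A, C

Pot 1: 39 chips, eligible: A, C, D
Pot 2: 32 chips, eligible: A, C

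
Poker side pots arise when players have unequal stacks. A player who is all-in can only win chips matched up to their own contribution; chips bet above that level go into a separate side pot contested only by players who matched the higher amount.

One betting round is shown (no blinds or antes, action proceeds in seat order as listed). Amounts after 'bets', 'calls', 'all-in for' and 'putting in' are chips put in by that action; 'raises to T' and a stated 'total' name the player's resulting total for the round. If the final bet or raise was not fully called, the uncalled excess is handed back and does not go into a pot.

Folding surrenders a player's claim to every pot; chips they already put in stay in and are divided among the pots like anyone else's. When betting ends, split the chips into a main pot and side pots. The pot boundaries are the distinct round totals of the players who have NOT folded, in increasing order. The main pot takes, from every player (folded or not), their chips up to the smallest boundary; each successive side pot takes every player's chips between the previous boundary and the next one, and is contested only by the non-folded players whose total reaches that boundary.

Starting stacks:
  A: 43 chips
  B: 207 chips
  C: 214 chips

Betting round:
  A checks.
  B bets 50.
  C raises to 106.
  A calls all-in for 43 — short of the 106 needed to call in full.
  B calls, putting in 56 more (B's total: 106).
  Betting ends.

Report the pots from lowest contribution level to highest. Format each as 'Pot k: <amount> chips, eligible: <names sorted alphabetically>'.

Contributions: A=43, B=106, C=106
Pot levels (distinct totals of non-folded players): 43, 106
Layer 1-43: 43 each from A, B, C = 43*3 = 129 chips; eligible A, B, C
Layer 44-106: 63 each from B, C = 63*2 = 126 chips; eligible B, C

Pot 1: 129 chips, eligible: A, B, C
Pot 2: 126 chips, eligible: B, C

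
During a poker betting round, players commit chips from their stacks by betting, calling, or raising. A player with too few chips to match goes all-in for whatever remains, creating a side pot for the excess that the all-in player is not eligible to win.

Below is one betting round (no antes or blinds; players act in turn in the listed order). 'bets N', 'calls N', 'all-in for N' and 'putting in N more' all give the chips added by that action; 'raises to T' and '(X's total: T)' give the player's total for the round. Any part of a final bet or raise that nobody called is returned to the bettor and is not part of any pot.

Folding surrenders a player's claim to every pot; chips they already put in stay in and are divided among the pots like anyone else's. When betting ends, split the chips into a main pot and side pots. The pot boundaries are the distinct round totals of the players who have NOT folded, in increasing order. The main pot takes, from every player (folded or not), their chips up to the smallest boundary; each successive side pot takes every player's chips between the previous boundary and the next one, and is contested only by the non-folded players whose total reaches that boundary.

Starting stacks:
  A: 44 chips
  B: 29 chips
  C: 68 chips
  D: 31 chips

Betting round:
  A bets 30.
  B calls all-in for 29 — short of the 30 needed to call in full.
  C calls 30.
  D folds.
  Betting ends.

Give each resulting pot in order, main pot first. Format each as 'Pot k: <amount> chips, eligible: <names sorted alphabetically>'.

Pot 1: 87 chips, eligible: A, B, C
Pot 2: 2 chips, eligible: A, C

Derivation:
Contributions: A=30, B=29, C=30
Folded: D
Pot levels (distinct totals of non-folded players): 29, 30
Layer 1-29: 29 each from A, B, C = 29*3 = 87 chips; eligible A, B, C
Layer 30-30: 1 each from A, C = 1*2 = 2 chips; eligible A, C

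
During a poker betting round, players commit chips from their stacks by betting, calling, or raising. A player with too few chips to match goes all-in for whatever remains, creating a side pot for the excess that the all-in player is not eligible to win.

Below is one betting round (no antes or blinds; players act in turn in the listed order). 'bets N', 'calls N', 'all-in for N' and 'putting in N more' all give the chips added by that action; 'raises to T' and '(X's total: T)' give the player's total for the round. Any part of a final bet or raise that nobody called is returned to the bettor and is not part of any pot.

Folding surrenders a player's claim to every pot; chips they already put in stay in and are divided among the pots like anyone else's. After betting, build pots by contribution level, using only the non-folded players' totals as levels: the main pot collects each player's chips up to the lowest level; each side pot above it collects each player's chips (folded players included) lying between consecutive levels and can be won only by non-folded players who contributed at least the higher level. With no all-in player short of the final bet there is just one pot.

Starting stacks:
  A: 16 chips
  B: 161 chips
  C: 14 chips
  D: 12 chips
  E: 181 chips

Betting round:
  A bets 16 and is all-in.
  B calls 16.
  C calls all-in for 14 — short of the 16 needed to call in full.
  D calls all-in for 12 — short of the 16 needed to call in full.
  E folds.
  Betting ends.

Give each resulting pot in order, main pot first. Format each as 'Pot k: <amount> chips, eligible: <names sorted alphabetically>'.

Pot 1: 48 chips, eligible: A, B, C, D
Pot 2: 6 chips, eligible: A, B, C
Pot 3: 4 chips, eligible: A, B

Derivation:
Contributions: A=16, B=16, C=14, D=12
Folded: E
Pot levels (distinct totals of non-folded players): 12, 14, 16
Layer 1-12: 12 each from A, B, C, D = 12*4 = 48 chips; eligible A, B, C, D
Layer 13-14: 2 each from A, B, C = 2*3 = 6 chips; eligible A, B, C
Layer 15-16: 2 each from A, B = 2*2 = 4 chips; eligible A, B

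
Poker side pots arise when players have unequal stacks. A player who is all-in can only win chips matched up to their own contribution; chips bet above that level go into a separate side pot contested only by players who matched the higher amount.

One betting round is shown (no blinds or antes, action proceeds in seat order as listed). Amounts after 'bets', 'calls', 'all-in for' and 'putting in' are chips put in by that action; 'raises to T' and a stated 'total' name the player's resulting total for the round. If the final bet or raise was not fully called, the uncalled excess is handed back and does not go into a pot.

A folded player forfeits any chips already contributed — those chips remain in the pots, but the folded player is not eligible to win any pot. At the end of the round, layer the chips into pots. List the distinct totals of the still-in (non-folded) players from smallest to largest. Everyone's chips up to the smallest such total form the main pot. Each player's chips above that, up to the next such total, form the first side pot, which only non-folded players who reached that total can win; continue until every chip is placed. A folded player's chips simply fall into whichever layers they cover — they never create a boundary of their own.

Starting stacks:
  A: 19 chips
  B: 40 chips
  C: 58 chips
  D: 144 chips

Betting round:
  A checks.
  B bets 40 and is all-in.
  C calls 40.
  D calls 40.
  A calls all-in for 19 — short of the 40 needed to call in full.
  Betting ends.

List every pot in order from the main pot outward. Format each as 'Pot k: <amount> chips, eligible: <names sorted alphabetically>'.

Contributions: A=19, B=40, C=40, D=40
Pot levels (distinct totals of non-folded players): 19, 40
Layer 1-19: 19 each from A, B, C, D = 19*4 = 76 chips; eligible A, B, C, D
Layer 20-40: 21 each from B, C, D = 21*3 = 63 chips; eligible B, C, D

Pot 1: 76 chips, eligible: A, B, C, D
Pot 2: 63 chips, eligible: B, C, D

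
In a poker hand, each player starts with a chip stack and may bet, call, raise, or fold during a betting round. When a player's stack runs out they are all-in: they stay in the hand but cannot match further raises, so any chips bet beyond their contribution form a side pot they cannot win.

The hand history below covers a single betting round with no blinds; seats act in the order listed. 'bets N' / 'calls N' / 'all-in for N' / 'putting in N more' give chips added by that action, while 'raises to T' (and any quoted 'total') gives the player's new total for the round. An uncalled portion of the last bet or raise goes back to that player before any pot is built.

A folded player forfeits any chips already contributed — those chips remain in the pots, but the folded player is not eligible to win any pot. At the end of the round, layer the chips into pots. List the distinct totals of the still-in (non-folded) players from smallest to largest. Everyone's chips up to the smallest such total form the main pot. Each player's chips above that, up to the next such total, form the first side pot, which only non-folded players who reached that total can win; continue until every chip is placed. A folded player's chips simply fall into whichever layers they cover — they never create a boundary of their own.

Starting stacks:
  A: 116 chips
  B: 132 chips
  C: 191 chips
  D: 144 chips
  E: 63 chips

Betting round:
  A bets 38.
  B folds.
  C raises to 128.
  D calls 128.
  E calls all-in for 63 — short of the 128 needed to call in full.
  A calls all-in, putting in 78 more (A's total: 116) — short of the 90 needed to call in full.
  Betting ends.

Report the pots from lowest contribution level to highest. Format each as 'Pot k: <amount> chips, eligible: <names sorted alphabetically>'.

Pot 1: 252 chips, eligible: A, C, D, E
Pot 2: 159 chips, eligible: A, C, D
Pot 3: 24 chips, eligible: C, D

Derivation:
Contributions: A=116, C=128, D=128, E=63
Folded: B
Pot levels (distinct totals of non-folded players): 63, 116, 128
Layer 1-63: 63 each from A, C, D, E = 63*4 = 252 chips; eligible A, C, D, E
Layer 64-116: 53 each from A, C, D = 53*3 = 159 chips; eligible A, C, D
Layer 117-128: 12 each from C, D = 12*2 = 24 chips; eligible C, D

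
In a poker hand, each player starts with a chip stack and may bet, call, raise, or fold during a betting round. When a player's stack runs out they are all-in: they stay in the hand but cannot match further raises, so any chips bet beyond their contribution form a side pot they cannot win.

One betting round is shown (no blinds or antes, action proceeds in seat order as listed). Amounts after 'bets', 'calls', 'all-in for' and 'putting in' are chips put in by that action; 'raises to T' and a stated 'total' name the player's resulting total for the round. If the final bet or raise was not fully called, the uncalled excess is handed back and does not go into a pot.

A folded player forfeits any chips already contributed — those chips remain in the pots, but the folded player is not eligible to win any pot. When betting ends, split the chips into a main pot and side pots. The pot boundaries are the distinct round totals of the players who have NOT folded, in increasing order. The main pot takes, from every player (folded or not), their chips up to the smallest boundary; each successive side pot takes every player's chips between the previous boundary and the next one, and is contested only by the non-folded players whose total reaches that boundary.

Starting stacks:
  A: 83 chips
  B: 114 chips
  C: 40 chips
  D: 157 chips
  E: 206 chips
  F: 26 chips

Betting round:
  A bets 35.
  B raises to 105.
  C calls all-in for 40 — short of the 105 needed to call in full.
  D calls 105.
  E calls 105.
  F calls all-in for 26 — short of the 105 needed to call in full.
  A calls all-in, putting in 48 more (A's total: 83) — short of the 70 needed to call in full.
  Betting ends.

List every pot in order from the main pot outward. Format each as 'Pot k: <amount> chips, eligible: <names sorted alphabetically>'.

Pot 1: 156 chips, eligible: A, B, C, D, E, F
Pot 2: 70 chips, eligible: A, B, C, D, E
Pot 3: 172 chips, eligible: A, B, D, E
Pot 4: 66 chips, eligible: B, D, E

Derivation:
Contributions: A=83, B=105, C=40, D=105, E=105, F=26
Pot levels (distinct totals of non-folded players): 26, 40, 83, 105
Layer 1-26: 26 each from A, B, C, D, E, F = 26*6 = 156 chips; eligible A, B, C, D, E, F
Layer 27-40: 14 each from A, B, C, D, E = 14*5 = 70 chips; eligible A, B, C, D, E
Layer 41-83: 43 each from A, B, D, E = 43*4 = 172 chips; eligible A, B, D, E
Layer 84-105: 22 each from B, D, E = 22*3 = 66 chips; eligible B, D, E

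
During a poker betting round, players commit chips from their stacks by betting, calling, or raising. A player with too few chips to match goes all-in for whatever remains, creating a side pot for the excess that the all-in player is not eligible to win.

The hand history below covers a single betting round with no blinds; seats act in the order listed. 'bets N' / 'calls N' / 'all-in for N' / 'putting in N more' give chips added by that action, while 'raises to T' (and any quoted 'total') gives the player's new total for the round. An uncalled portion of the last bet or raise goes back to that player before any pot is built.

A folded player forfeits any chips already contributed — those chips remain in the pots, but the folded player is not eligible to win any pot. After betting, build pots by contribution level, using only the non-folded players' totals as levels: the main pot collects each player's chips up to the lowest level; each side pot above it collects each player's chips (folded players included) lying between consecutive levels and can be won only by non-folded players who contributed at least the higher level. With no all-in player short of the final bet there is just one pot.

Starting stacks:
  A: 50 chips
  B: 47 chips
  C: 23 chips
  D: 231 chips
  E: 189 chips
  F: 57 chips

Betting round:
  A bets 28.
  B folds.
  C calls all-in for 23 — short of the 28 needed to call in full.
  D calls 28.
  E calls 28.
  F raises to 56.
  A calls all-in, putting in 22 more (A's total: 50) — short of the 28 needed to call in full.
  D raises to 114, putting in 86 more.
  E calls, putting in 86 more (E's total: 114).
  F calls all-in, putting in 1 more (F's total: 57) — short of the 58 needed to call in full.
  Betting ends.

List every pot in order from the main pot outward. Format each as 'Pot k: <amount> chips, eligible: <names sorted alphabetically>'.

Contributions: A=50, C=23, D=114, E=114, F=57
Folded: B
Pot levels (distinct totals of non-folded players): 23, 50, 57, 114
Layer 1-23: 23 each from A, C, D, E, F = 23*5 = 115 chips; eligible A, C, D, E, F
Layer 24-50: 27 each from A, D, E, F = 27*4 = 108 chips; eligible A, D, E, F
Layer 51-57: 7 each from D, E, F = 7*3 = 21 chips; eligible D, E, F
Layer 58-114: 57 each from D, E = 57*2 = 114 chips; eligible D, E

Pot 1: 115 chips, eligible: A, C, D, E, F
Pot 2: 108 chips, eligible: A, D, E, F
Pot 3: 21 chips, eligible: D, E, F
Pot 4: 114 chips, eligible: D, E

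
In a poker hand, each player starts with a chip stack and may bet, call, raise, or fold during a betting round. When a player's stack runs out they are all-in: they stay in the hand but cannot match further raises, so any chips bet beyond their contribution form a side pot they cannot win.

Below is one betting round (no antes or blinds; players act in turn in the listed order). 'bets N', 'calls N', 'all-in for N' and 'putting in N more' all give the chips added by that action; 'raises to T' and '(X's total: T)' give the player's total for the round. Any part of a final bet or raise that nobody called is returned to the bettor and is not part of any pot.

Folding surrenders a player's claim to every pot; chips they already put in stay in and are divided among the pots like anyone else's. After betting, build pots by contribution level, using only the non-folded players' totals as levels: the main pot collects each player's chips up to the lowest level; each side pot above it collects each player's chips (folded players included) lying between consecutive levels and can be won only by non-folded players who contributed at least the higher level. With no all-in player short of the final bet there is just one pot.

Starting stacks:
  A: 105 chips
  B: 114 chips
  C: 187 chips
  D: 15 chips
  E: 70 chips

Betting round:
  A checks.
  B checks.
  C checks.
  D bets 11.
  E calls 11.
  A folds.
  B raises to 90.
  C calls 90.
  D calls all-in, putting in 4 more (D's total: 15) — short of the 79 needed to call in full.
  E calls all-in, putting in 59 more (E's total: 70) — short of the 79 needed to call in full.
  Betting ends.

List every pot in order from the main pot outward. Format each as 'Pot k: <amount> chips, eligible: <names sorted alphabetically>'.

Pot 1: 60 chips, eligible: B, C, D, E
Pot 2: 165 chips, eligible: B, C, E
Pot 3: 40 chips, eligible: B, C

Derivation:
Contributions: B=90, C=90, D=15, E=70
Folded: A
Pot levels (distinct totals of non-folded players): 15, 70, 90
Layer 1-15: 15 each from B, C, D, E = 15*4 = 60 chips; eligible B, C, D, E
Layer 16-70: 55 each from B, C, E = 55*3 = 165 chips; eligible B, C, E
Layer 71-90: 20 each from B, C = 20*2 = 40 chips; eligible B, C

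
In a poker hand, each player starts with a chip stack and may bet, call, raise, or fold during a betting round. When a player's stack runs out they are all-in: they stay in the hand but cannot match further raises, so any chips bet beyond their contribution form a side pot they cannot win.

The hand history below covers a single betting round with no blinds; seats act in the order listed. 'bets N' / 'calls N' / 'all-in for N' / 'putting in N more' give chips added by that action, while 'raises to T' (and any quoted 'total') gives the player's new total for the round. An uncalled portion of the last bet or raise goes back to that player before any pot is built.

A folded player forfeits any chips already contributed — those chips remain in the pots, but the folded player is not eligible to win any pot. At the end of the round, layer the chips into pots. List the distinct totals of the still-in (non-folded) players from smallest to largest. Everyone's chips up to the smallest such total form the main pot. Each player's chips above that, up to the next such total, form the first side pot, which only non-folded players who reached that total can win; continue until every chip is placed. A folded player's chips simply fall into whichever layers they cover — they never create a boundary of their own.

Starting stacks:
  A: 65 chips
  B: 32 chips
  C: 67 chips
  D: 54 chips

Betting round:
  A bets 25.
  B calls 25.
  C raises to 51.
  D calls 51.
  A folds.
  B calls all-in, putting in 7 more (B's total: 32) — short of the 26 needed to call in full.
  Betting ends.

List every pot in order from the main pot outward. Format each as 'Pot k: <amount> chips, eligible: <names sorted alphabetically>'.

Pot 1: 121 chips, eligible: B, C, D
Pot 2: 38 chips, eligible: C, D

Derivation:
Contributions: A=25, B=32, C=51, D=51
Folded: A
Pot levels (distinct totals of non-folded players): 32, 51
Layer 1-32: A 25 + B 32 + C 32 + D 32 = 121 chips; eligible B, C, D
Layer 33-51: 19 each from C, D = 19*2 = 38 chips; eligible C, D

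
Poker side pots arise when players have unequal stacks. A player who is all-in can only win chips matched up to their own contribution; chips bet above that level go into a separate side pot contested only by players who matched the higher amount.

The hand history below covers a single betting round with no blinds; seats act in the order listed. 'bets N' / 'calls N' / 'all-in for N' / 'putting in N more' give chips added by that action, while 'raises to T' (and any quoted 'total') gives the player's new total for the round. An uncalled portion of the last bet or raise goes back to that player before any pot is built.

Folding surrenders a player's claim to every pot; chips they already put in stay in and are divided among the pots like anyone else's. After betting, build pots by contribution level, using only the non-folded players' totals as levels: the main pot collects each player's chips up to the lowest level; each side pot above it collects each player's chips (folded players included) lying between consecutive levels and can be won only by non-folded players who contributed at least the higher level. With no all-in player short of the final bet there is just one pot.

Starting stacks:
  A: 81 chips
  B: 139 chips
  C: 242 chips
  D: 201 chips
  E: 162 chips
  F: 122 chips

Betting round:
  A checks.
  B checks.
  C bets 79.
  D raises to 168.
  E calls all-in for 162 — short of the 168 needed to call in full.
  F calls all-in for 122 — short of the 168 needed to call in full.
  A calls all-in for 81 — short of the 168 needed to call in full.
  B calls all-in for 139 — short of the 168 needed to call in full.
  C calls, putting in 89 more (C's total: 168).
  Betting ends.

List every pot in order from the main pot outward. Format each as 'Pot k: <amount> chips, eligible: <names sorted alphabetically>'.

Pot 1: 486 chips, eligible: A, B, C, D, E, F
Pot 2: 205 chips, eligible: B, C, D, E, F
Pot 3: 68 chips, eligible: B, C, D, E
Pot 4: 69 chips, eligible: C, D, E
Pot 5: 12 chips, eligible: C, D

Derivation:
Contributions: A=81, B=139, C=168, D=168, E=162, F=122
Pot levels (distinct totals of non-folded players): 81, 122, 139, 162, 168
Layer 1-81: 81 each from A, B, C, D, E, F = 81*6 = 486 chips; eligible A, B, C, D, E, F
Layer 82-122: 41 each from B, C, D, E, F = 41*5 = 205 chips; eligible B, C, D, E, F
Layer 123-139: 17 each from B, C, D, E = 17*4 = 68 chips; eligible B, C, D, E
Layer 140-162: 23 each from C, D, E = 23*3 = 69 chips; eligible C, D, E
Layer 163-168: 6 each from C, D = 6*2 = 12 chips; eligible C, D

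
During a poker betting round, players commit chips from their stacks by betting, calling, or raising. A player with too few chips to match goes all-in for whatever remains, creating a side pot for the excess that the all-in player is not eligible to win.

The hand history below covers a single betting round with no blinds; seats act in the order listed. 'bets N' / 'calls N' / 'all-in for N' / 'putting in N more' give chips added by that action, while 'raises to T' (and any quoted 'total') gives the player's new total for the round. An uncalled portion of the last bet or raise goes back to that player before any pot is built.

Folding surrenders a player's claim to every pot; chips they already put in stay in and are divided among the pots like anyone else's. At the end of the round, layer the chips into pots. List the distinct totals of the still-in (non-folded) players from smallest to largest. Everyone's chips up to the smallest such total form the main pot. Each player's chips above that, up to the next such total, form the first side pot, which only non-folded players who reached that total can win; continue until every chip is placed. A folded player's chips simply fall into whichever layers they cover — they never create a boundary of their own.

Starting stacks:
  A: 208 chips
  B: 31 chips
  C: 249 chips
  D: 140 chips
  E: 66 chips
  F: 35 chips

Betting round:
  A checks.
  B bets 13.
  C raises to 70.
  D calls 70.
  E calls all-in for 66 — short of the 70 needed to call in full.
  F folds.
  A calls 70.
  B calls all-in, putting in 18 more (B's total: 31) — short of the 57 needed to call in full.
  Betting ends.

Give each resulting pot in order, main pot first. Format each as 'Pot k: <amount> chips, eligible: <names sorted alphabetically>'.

Contributions: A=70, B=31, C=70, D=70, E=66
Folded: F
Pot levels (distinct totals of non-folded players): 31, 66, 70
Layer 1-31: 31 each from A, B, C, D, E = 31*5 = 155 chips; eligible A, B, C, D, E
Layer 32-66: 35 each from A, C, D, E = 35*4 = 140 chips; eligible A, C, D, E
Layer 67-70: 4 each from A, C, D = 4*3 = 12 chips; eligible A, C, D

Pot 1: 155 chips, eligible: A, B, C, D, E
Pot 2: 140 chips, eligible: A, C, D, E
Pot 3: 12 chips, eligible: A, C, D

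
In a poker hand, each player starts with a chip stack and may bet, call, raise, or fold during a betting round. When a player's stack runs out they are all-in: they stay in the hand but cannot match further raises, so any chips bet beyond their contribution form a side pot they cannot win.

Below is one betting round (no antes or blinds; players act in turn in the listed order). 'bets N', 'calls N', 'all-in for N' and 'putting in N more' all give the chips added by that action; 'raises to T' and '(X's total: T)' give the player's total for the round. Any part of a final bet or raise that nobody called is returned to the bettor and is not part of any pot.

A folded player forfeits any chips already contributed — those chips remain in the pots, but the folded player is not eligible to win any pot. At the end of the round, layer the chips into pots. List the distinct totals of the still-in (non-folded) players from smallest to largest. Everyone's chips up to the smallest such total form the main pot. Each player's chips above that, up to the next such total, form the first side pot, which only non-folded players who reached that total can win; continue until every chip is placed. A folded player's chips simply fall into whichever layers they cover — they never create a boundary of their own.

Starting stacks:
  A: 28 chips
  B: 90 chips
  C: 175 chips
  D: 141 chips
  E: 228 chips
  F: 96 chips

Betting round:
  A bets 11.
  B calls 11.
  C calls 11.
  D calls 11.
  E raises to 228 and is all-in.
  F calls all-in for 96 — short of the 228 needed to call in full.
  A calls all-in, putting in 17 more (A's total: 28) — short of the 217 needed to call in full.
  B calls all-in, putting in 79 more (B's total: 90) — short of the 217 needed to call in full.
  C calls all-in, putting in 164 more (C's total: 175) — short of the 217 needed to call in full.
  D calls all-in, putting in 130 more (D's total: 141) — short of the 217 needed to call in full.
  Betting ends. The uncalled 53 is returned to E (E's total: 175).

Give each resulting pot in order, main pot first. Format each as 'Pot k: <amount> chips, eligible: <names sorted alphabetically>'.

Pot 1: 168 chips, eligible: A, B, C, D, E, F
Pot 2: 310 chips, eligible: B, C, D, E, F
Pot 3: 24 chips, eligible: C, D, E, F
Pot 4: 135 chips, eligible: C, D, E
Pot 5: 68 chips, eligible: C, E

Derivation:
Contributions (after 53 returned to E): A=28, B=90, C=175, D=141, E=175, F=96
Pot levels (distinct totals of non-folded players): 28, 90, 96, 141, 175
Layer 1-28: 28 each from A, B, C, D, E, F = 28*6 = 168 chips; eligible A, B, C, D, E, F
Layer 29-90: 62 each from B, C, D, E, F = 62*5 = 310 chips; eligible B, C, D, E, F
Layer 91-96: 6 each from C, D, E, F = 6*4 = 24 chips; eligible C, D, E, F
Layer 97-141: 45 each from C, D, E = 45*3 = 135 chips; eligible C, D, E
Layer 142-175: 34 each from C, E = 34*2 = 68 chips; eligible C, E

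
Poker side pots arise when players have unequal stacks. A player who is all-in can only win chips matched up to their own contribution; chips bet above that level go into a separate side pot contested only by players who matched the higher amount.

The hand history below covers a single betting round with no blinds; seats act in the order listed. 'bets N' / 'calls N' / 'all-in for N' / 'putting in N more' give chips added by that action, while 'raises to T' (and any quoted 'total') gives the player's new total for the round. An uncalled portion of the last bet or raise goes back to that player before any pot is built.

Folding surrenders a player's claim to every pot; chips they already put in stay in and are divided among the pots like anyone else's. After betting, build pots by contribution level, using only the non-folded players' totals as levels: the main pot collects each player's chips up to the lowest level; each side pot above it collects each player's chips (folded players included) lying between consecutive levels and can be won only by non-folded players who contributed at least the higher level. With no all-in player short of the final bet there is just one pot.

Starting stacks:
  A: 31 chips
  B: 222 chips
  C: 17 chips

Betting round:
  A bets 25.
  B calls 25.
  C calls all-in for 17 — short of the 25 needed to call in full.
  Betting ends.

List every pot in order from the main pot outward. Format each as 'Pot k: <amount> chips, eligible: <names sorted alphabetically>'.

Pot 1: 51 chips, eligible: A, B, C
Pot 2: 16 chips, eligible: A, B

Derivation:
Contributions: A=25, B=25, C=17
Pot levels (distinct totals of non-folded players): 17, 25
Layer 1-17: 17 each from A, B, C = 17*3 = 51 chips; eligible A, B, C
Layer 18-25: 8 each from A, B = 8*2 = 16 chips; eligible A, B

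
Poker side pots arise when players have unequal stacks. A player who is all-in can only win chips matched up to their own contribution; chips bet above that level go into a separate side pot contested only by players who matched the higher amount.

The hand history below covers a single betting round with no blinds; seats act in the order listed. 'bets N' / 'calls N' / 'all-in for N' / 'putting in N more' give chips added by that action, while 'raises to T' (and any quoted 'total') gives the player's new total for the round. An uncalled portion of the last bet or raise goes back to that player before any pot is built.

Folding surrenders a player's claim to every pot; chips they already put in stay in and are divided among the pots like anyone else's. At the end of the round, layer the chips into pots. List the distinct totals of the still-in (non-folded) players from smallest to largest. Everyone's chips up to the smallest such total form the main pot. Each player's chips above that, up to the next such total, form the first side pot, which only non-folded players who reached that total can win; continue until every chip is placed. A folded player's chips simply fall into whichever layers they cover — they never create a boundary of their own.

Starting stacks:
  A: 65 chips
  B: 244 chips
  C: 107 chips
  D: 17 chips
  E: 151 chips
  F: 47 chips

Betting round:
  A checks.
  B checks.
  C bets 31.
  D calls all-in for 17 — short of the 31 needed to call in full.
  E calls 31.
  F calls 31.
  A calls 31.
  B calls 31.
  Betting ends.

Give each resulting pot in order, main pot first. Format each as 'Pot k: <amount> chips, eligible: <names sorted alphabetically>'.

Contributions: A=31, B=31, C=31, D=17, E=31, F=31
Pot levels (distinct totals of non-folded players): 17, 31
Layer 1-17: 17 each from A, B, C, D, E, F = 17*6 = 102 chips; eligible A, B, C, D, E, F
Layer 18-31: 14 each from A, B, C, E, F = 14*5 = 70 chips; eligible A, B, C, E, F

Pot 1: 102 chips, eligible: A, B, C, D, E, F
Pot 2: 70 chips, eligible: A, B, C, E, F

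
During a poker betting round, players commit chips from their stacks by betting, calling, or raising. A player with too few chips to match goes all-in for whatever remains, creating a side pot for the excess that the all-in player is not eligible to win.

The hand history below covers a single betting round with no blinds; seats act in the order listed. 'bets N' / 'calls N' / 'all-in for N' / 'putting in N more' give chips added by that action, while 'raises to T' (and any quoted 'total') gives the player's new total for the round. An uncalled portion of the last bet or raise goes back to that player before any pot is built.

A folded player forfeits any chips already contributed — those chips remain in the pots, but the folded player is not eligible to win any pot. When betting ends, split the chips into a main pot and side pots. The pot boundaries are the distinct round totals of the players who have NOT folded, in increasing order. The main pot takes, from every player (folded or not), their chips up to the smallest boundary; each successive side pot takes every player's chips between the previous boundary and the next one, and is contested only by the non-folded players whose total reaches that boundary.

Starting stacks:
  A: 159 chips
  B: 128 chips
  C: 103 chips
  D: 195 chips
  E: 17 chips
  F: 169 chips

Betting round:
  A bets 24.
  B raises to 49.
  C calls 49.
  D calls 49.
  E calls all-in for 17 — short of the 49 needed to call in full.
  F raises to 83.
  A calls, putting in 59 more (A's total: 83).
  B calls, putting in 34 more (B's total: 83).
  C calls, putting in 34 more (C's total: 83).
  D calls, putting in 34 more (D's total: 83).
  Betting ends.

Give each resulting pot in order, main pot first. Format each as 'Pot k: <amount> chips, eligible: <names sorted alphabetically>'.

Pot 1: 102 chips, eligible: A, B, C, D, E, F
Pot 2: 330 chips, eligible: A, B, C, D, F

Derivation:
Contributions: A=83, B=83, C=83, D=83, E=17, F=83
Pot levels (distinct totals of non-folded players): 17, 83
Layer 1-17: 17 each from A, B, C, D, E, F = 17*6 = 102 chips; eligible A, B, C, D, E, F
Layer 18-83: 66 each from A, B, C, D, F = 66*5 = 330 chips; eligible A, B, C, D, F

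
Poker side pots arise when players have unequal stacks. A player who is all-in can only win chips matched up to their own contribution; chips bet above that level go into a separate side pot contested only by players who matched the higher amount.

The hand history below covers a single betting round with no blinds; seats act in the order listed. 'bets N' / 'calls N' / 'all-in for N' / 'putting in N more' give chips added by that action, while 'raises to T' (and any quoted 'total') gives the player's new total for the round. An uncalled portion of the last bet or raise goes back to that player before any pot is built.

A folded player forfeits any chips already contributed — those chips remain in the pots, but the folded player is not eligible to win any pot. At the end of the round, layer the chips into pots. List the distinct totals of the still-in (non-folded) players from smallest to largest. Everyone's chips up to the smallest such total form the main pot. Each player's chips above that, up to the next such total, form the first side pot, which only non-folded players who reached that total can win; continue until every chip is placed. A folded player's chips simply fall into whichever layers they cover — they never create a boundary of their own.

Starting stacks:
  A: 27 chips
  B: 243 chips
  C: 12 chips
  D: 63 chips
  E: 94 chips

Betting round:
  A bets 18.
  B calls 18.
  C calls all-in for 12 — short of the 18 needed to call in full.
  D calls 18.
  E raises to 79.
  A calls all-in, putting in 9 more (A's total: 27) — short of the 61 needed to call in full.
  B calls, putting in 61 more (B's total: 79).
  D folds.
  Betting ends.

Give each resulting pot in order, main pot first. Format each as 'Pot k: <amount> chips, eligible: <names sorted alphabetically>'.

Contributions: A=27, B=79, C=12, D=18, E=79
Folded: D
Pot levels (distinct totals of non-folded players): 12, 27, 79
Layer 1-12: 12 each from A, B, C, D, E = 12*5 = 60 chips; eligible A, B, C, E
Layer 13-27: A 15 + B 15 + D 6 + E 15 = 51 chips; eligible A, B, E
Layer 28-79: 52 each from B, E = 52*2 = 104 chips; eligible B, E

Pot 1: 60 chips, eligible: A, B, C, E
Pot 2: 51 chips, eligible: A, B, E
Pot 3: 104 chips, eligible: B, E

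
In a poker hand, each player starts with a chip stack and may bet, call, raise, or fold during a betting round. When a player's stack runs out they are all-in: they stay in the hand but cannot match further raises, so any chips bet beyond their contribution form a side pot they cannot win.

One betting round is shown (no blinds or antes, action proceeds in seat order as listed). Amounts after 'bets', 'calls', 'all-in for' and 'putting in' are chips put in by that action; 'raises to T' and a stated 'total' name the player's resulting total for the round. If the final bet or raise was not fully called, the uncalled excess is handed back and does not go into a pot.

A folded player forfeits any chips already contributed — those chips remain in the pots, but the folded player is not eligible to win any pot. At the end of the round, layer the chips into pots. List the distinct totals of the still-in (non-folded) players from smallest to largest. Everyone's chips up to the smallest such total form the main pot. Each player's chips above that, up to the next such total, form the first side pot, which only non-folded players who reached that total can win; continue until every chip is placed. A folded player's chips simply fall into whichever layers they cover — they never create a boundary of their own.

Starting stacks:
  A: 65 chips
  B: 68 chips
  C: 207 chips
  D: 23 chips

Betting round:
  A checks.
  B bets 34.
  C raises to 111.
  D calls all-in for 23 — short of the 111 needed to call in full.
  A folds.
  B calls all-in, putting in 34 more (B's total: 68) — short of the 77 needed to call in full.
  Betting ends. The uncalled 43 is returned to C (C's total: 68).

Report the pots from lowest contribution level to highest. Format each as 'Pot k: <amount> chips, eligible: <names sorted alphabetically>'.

Contributions (after 43 returned to C): B=68, C=68, D=23
Folded: A
Pot levels (distinct totals of non-folded players): 23, 68
Layer 1-23: 23 each from B, C, D = 23*3 = 69 chips; eligible B, C, D
Layer 24-68: 45 each from B, C = 45*2 = 90 chips; eligible B, C

Pot 1: 69 chips, eligible: B, C, D
Pot 2: 90 chips, eligible: B, C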